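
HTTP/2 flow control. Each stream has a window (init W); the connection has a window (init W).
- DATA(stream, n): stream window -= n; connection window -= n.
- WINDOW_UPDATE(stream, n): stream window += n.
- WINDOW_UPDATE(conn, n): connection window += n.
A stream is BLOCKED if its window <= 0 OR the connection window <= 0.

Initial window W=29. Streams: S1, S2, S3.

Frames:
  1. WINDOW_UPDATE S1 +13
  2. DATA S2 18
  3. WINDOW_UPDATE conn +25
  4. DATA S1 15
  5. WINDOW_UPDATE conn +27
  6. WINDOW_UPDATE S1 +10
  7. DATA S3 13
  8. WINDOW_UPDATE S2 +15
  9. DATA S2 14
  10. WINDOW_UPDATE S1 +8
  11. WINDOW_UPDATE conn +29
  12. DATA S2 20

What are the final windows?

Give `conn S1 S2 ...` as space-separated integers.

Op 1: conn=29 S1=42 S2=29 S3=29 blocked=[]
Op 2: conn=11 S1=42 S2=11 S3=29 blocked=[]
Op 3: conn=36 S1=42 S2=11 S3=29 blocked=[]
Op 4: conn=21 S1=27 S2=11 S3=29 blocked=[]
Op 5: conn=48 S1=27 S2=11 S3=29 blocked=[]
Op 6: conn=48 S1=37 S2=11 S3=29 blocked=[]
Op 7: conn=35 S1=37 S2=11 S3=16 blocked=[]
Op 8: conn=35 S1=37 S2=26 S3=16 blocked=[]
Op 9: conn=21 S1=37 S2=12 S3=16 blocked=[]
Op 10: conn=21 S1=45 S2=12 S3=16 blocked=[]
Op 11: conn=50 S1=45 S2=12 S3=16 blocked=[]
Op 12: conn=30 S1=45 S2=-8 S3=16 blocked=[2]

Answer: 30 45 -8 16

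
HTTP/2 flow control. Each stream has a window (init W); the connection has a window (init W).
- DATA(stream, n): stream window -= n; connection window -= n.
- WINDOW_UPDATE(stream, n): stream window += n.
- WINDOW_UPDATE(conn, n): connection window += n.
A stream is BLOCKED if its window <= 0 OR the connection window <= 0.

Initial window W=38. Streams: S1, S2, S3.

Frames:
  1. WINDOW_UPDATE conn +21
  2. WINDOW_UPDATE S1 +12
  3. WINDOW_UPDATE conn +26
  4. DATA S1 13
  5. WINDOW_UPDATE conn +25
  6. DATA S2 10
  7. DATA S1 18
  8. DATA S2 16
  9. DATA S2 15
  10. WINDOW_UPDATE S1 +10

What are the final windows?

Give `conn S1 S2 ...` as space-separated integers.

Answer: 38 29 -3 38

Derivation:
Op 1: conn=59 S1=38 S2=38 S3=38 blocked=[]
Op 2: conn=59 S1=50 S2=38 S3=38 blocked=[]
Op 3: conn=85 S1=50 S2=38 S3=38 blocked=[]
Op 4: conn=72 S1=37 S2=38 S3=38 blocked=[]
Op 5: conn=97 S1=37 S2=38 S3=38 blocked=[]
Op 6: conn=87 S1=37 S2=28 S3=38 blocked=[]
Op 7: conn=69 S1=19 S2=28 S3=38 blocked=[]
Op 8: conn=53 S1=19 S2=12 S3=38 blocked=[]
Op 9: conn=38 S1=19 S2=-3 S3=38 blocked=[2]
Op 10: conn=38 S1=29 S2=-3 S3=38 blocked=[2]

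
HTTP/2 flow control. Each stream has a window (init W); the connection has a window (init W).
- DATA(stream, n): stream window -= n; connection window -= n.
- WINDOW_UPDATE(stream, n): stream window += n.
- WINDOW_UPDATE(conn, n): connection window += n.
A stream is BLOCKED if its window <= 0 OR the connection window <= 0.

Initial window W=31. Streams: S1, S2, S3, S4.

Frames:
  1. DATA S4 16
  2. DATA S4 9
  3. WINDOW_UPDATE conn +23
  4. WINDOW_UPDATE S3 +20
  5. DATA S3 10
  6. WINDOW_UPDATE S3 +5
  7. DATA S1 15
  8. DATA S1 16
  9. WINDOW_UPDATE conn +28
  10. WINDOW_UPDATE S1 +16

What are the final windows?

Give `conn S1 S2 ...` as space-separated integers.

Op 1: conn=15 S1=31 S2=31 S3=31 S4=15 blocked=[]
Op 2: conn=6 S1=31 S2=31 S3=31 S4=6 blocked=[]
Op 3: conn=29 S1=31 S2=31 S3=31 S4=6 blocked=[]
Op 4: conn=29 S1=31 S2=31 S3=51 S4=6 blocked=[]
Op 5: conn=19 S1=31 S2=31 S3=41 S4=6 blocked=[]
Op 6: conn=19 S1=31 S2=31 S3=46 S4=6 blocked=[]
Op 7: conn=4 S1=16 S2=31 S3=46 S4=6 blocked=[]
Op 8: conn=-12 S1=0 S2=31 S3=46 S4=6 blocked=[1, 2, 3, 4]
Op 9: conn=16 S1=0 S2=31 S3=46 S4=6 blocked=[1]
Op 10: conn=16 S1=16 S2=31 S3=46 S4=6 blocked=[]

Answer: 16 16 31 46 6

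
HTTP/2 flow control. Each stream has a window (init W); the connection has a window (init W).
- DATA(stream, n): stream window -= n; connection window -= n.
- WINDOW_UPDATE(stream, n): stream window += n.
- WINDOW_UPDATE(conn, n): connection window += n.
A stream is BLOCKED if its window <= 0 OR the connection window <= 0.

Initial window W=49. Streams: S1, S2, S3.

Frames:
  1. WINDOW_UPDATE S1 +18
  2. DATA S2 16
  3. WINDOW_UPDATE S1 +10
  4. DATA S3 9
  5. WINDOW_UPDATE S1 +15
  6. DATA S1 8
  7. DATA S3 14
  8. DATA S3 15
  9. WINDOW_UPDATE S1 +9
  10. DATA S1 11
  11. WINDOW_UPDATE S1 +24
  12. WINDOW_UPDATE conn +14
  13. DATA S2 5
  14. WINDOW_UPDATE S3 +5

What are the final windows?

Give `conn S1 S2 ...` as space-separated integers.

Op 1: conn=49 S1=67 S2=49 S3=49 blocked=[]
Op 2: conn=33 S1=67 S2=33 S3=49 blocked=[]
Op 3: conn=33 S1=77 S2=33 S3=49 blocked=[]
Op 4: conn=24 S1=77 S2=33 S3=40 blocked=[]
Op 5: conn=24 S1=92 S2=33 S3=40 blocked=[]
Op 6: conn=16 S1=84 S2=33 S3=40 blocked=[]
Op 7: conn=2 S1=84 S2=33 S3=26 blocked=[]
Op 8: conn=-13 S1=84 S2=33 S3=11 blocked=[1, 2, 3]
Op 9: conn=-13 S1=93 S2=33 S3=11 blocked=[1, 2, 3]
Op 10: conn=-24 S1=82 S2=33 S3=11 blocked=[1, 2, 3]
Op 11: conn=-24 S1=106 S2=33 S3=11 blocked=[1, 2, 3]
Op 12: conn=-10 S1=106 S2=33 S3=11 blocked=[1, 2, 3]
Op 13: conn=-15 S1=106 S2=28 S3=11 blocked=[1, 2, 3]
Op 14: conn=-15 S1=106 S2=28 S3=16 blocked=[1, 2, 3]

Answer: -15 106 28 16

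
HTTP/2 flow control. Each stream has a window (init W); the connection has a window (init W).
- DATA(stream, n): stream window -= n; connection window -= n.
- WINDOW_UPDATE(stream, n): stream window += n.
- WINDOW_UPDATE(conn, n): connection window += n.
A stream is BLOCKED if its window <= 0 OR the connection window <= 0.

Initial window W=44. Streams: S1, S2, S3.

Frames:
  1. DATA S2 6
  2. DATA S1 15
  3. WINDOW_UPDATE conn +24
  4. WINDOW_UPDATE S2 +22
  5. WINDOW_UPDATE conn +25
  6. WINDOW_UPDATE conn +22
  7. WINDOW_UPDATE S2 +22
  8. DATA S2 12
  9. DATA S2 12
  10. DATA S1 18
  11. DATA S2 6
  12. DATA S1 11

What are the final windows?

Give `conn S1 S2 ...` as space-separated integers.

Answer: 35 0 52 44

Derivation:
Op 1: conn=38 S1=44 S2=38 S3=44 blocked=[]
Op 2: conn=23 S1=29 S2=38 S3=44 blocked=[]
Op 3: conn=47 S1=29 S2=38 S3=44 blocked=[]
Op 4: conn=47 S1=29 S2=60 S3=44 blocked=[]
Op 5: conn=72 S1=29 S2=60 S3=44 blocked=[]
Op 6: conn=94 S1=29 S2=60 S3=44 blocked=[]
Op 7: conn=94 S1=29 S2=82 S3=44 blocked=[]
Op 8: conn=82 S1=29 S2=70 S3=44 blocked=[]
Op 9: conn=70 S1=29 S2=58 S3=44 blocked=[]
Op 10: conn=52 S1=11 S2=58 S3=44 blocked=[]
Op 11: conn=46 S1=11 S2=52 S3=44 blocked=[]
Op 12: conn=35 S1=0 S2=52 S3=44 blocked=[1]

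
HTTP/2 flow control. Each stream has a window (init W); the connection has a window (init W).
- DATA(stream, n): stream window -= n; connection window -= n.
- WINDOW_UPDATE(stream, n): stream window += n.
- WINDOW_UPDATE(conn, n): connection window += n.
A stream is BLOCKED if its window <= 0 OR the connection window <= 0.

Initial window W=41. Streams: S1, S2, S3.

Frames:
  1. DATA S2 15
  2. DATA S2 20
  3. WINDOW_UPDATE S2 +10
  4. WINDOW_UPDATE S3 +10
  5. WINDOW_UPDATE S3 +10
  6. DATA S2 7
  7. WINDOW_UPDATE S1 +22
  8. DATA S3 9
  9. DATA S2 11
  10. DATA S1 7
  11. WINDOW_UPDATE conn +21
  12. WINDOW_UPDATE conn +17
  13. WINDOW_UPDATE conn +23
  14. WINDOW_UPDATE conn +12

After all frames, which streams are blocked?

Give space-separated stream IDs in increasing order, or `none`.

Op 1: conn=26 S1=41 S2=26 S3=41 blocked=[]
Op 2: conn=6 S1=41 S2=6 S3=41 blocked=[]
Op 3: conn=6 S1=41 S2=16 S3=41 blocked=[]
Op 4: conn=6 S1=41 S2=16 S3=51 blocked=[]
Op 5: conn=6 S1=41 S2=16 S3=61 blocked=[]
Op 6: conn=-1 S1=41 S2=9 S3=61 blocked=[1, 2, 3]
Op 7: conn=-1 S1=63 S2=9 S3=61 blocked=[1, 2, 3]
Op 8: conn=-10 S1=63 S2=9 S3=52 blocked=[1, 2, 3]
Op 9: conn=-21 S1=63 S2=-2 S3=52 blocked=[1, 2, 3]
Op 10: conn=-28 S1=56 S2=-2 S3=52 blocked=[1, 2, 3]
Op 11: conn=-7 S1=56 S2=-2 S3=52 blocked=[1, 2, 3]
Op 12: conn=10 S1=56 S2=-2 S3=52 blocked=[2]
Op 13: conn=33 S1=56 S2=-2 S3=52 blocked=[2]
Op 14: conn=45 S1=56 S2=-2 S3=52 blocked=[2]

Answer: S2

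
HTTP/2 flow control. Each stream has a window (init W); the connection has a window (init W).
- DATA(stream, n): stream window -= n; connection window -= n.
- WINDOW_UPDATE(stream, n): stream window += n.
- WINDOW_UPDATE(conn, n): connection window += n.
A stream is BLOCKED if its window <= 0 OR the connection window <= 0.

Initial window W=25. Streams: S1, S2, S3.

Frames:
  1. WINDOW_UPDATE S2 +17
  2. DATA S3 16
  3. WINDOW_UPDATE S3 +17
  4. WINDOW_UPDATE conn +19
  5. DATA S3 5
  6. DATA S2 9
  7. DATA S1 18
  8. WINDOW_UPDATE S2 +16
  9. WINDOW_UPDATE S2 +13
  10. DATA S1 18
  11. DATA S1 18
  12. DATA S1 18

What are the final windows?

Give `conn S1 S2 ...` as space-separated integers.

Answer: -58 -47 62 21

Derivation:
Op 1: conn=25 S1=25 S2=42 S3=25 blocked=[]
Op 2: conn=9 S1=25 S2=42 S3=9 blocked=[]
Op 3: conn=9 S1=25 S2=42 S3=26 blocked=[]
Op 4: conn=28 S1=25 S2=42 S3=26 blocked=[]
Op 5: conn=23 S1=25 S2=42 S3=21 blocked=[]
Op 6: conn=14 S1=25 S2=33 S3=21 blocked=[]
Op 7: conn=-4 S1=7 S2=33 S3=21 blocked=[1, 2, 3]
Op 8: conn=-4 S1=7 S2=49 S3=21 blocked=[1, 2, 3]
Op 9: conn=-4 S1=7 S2=62 S3=21 blocked=[1, 2, 3]
Op 10: conn=-22 S1=-11 S2=62 S3=21 blocked=[1, 2, 3]
Op 11: conn=-40 S1=-29 S2=62 S3=21 blocked=[1, 2, 3]
Op 12: conn=-58 S1=-47 S2=62 S3=21 blocked=[1, 2, 3]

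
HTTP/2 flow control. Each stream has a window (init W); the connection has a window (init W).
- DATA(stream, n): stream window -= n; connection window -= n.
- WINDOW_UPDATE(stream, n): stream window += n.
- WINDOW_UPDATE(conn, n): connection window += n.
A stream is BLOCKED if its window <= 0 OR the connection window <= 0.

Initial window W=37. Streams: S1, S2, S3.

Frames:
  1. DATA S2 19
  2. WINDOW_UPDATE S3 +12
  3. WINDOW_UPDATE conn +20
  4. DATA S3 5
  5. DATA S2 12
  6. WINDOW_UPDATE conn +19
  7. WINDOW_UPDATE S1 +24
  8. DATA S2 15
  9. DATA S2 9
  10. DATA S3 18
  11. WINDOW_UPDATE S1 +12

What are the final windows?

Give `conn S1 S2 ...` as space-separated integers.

Op 1: conn=18 S1=37 S2=18 S3=37 blocked=[]
Op 2: conn=18 S1=37 S2=18 S3=49 blocked=[]
Op 3: conn=38 S1=37 S2=18 S3=49 blocked=[]
Op 4: conn=33 S1=37 S2=18 S3=44 blocked=[]
Op 5: conn=21 S1=37 S2=6 S3=44 blocked=[]
Op 6: conn=40 S1=37 S2=6 S3=44 blocked=[]
Op 7: conn=40 S1=61 S2=6 S3=44 blocked=[]
Op 8: conn=25 S1=61 S2=-9 S3=44 blocked=[2]
Op 9: conn=16 S1=61 S2=-18 S3=44 blocked=[2]
Op 10: conn=-2 S1=61 S2=-18 S3=26 blocked=[1, 2, 3]
Op 11: conn=-2 S1=73 S2=-18 S3=26 blocked=[1, 2, 3]

Answer: -2 73 -18 26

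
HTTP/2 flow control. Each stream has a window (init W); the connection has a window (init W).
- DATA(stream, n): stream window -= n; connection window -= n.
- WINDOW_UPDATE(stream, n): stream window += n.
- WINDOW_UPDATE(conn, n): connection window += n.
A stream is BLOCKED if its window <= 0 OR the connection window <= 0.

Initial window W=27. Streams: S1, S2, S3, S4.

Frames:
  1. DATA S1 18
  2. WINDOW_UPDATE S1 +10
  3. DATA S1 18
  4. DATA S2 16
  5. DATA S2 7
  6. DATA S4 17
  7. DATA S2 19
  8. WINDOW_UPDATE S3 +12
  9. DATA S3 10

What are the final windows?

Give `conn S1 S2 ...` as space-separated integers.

Answer: -78 1 -15 29 10

Derivation:
Op 1: conn=9 S1=9 S2=27 S3=27 S4=27 blocked=[]
Op 2: conn=9 S1=19 S2=27 S3=27 S4=27 blocked=[]
Op 3: conn=-9 S1=1 S2=27 S3=27 S4=27 blocked=[1, 2, 3, 4]
Op 4: conn=-25 S1=1 S2=11 S3=27 S4=27 blocked=[1, 2, 3, 4]
Op 5: conn=-32 S1=1 S2=4 S3=27 S4=27 blocked=[1, 2, 3, 4]
Op 6: conn=-49 S1=1 S2=4 S3=27 S4=10 blocked=[1, 2, 3, 4]
Op 7: conn=-68 S1=1 S2=-15 S3=27 S4=10 blocked=[1, 2, 3, 4]
Op 8: conn=-68 S1=1 S2=-15 S3=39 S4=10 blocked=[1, 2, 3, 4]
Op 9: conn=-78 S1=1 S2=-15 S3=29 S4=10 blocked=[1, 2, 3, 4]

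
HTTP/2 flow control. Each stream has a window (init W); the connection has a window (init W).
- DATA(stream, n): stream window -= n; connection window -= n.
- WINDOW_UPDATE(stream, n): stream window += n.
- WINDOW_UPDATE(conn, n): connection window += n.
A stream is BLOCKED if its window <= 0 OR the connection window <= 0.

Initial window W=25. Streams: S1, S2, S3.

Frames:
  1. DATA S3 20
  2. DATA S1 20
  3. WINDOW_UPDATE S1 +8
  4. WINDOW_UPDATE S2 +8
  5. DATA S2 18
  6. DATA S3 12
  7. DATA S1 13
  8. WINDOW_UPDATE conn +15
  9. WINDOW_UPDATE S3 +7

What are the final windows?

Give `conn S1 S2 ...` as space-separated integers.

Answer: -43 0 15 0

Derivation:
Op 1: conn=5 S1=25 S2=25 S3=5 blocked=[]
Op 2: conn=-15 S1=5 S2=25 S3=5 blocked=[1, 2, 3]
Op 3: conn=-15 S1=13 S2=25 S3=5 blocked=[1, 2, 3]
Op 4: conn=-15 S1=13 S2=33 S3=5 blocked=[1, 2, 3]
Op 5: conn=-33 S1=13 S2=15 S3=5 blocked=[1, 2, 3]
Op 6: conn=-45 S1=13 S2=15 S3=-7 blocked=[1, 2, 3]
Op 7: conn=-58 S1=0 S2=15 S3=-7 blocked=[1, 2, 3]
Op 8: conn=-43 S1=0 S2=15 S3=-7 blocked=[1, 2, 3]
Op 9: conn=-43 S1=0 S2=15 S3=0 blocked=[1, 2, 3]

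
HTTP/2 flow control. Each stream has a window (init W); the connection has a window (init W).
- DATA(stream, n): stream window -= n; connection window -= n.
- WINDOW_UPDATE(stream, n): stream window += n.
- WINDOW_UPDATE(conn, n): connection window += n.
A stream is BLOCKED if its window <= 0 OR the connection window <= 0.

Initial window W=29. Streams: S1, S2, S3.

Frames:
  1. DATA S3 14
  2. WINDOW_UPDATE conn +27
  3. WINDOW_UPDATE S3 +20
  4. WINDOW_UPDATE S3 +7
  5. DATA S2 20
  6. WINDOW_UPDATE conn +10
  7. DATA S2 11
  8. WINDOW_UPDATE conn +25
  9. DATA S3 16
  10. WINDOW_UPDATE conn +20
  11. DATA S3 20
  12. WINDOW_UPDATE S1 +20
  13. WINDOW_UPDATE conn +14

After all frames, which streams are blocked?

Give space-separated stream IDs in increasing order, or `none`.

Op 1: conn=15 S1=29 S2=29 S3=15 blocked=[]
Op 2: conn=42 S1=29 S2=29 S3=15 blocked=[]
Op 3: conn=42 S1=29 S2=29 S3=35 blocked=[]
Op 4: conn=42 S1=29 S2=29 S3=42 blocked=[]
Op 5: conn=22 S1=29 S2=9 S3=42 blocked=[]
Op 6: conn=32 S1=29 S2=9 S3=42 blocked=[]
Op 7: conn=21 S1=29 S2=-2 S3=42 blocked=[2]
Op 8: conn=46 S1=29 S2=-2 S3=42 blocked=[2]
Op 9: conn=30 S1=29 S2=-2 S3=26 blocked=[2]
Op 10: conn=50 S1=29 S2=-2 S3=26 blocked=[2]
Op 11: conn=30 S1=29 S2=-2 S3=6 blocked=[2]
Op 12: conn=30 S1=49 S2=-2 S3=6 blocked=[2]
Op 13: conn=44 S1=49 S2=-2 S3=6 blocked=[2]

Answer: S2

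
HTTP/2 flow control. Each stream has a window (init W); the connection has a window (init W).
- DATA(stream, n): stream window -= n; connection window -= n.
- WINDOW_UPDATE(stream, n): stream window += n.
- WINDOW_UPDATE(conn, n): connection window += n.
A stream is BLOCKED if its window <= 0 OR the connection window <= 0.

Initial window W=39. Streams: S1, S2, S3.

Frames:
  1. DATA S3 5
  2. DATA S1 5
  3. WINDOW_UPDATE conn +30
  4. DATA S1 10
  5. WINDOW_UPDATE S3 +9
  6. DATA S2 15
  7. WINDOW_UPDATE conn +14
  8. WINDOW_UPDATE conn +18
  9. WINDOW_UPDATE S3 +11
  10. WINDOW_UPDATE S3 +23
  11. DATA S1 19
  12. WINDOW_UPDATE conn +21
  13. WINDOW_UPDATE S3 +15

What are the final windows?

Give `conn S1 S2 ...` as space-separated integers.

Op 1: conn=34 S1=39 S2=39 S3=34 blocked=[]
Op 2: conn=29 S1=34 S2=39 S3=34 blocked=[]
Op 3: conn=59 S1=34 S2=39 S3=34 blocked=[]
Op 4: conn=49 S1=24 S2=39 S3=34 blocked=[]
Op 5: conn=49 S1=24 S2=39 S3=43 blocked=[]
Op 6: conn=34 S1=24 S2=24 S3=43 blocked=[]
Op 7: conn=48 S1=24 S2=24 S3=43 blocked=[]
Op 8: conn=66 S1=24 S2=24 S3=43 blocked=[]
Op 9: conn=66 S1=24 S2=24 S3=54 blocked=[]
Op 10: conn=66 S1=24 S2=24 S3=77 blocked=[]
Op 11: conn=47 S1=5 S2=24 S3=77 blocked=[]
Op 12: conn=68 S1=5 S2=24 S3=77 blocked=[]
Op 13: conn=68 S1=5 S2=24 S3=92 blocked=[]

Answer: 68 5 24 92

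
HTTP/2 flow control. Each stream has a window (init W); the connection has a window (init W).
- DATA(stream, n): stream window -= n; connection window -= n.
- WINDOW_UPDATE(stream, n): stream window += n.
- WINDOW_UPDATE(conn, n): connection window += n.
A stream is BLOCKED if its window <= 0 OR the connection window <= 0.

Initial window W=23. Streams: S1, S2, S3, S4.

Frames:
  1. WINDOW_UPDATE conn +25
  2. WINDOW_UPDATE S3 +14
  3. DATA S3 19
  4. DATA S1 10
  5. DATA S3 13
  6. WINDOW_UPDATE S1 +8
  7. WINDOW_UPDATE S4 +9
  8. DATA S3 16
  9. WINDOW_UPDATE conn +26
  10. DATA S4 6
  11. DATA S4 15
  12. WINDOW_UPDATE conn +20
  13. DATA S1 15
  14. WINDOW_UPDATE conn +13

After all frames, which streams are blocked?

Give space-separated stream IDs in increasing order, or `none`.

Answer: S3

Derivation:
Op 1: conn=48 S1=23 S2=23 S3=23 S4=23 blocked=[]
Op 2: conn=48 S1=23 S2=23 S3=37 S4=23 blocked=[]
Op 3: conn=29 S1=23 S2=23 S3=18 S4=23 blocked=[]
Op 4: conn=19 S1=13 S2=23 S3=18 S4=23 blocked=[]
Op 5: conn=6 S1=13 S2=23 S3=5 S4=23 blocked=[]
Op 6: conn=6 S1=21 S2=23 S3=5 S4=23 blocked=[]
Op 7: conn=6 S1=21 S2=23 S3=5 S4=32 blocked=[]
Op 8: conn=-10 S1=21 S2=23 S3=-11 S4=32 blocked=[1, 2, 3, 4]
Op 9: conn=16 S1=21 S2=23 S3=-11 S4=32 blocked=[3]
Op 10: conn=10 S1=21 S2=23 S3=-11 S4=26 blocked=[3]
Op 11: conn=-5 S1=21 S2=23 S3=-11 S4=11 blocked=[1, 2, 3, 4]
Op 12: conn=15 S1=21 S2=23 S3=-11 S4=11 blocked=[3]
Op 13: conn=0 S1=6 S2=23 S3=-11 S4=11 blocked=[1, 2, 3, 4]
Op 14: conn=13 S1=6 S2=23 S3=-11 S4=11 blocked=[3]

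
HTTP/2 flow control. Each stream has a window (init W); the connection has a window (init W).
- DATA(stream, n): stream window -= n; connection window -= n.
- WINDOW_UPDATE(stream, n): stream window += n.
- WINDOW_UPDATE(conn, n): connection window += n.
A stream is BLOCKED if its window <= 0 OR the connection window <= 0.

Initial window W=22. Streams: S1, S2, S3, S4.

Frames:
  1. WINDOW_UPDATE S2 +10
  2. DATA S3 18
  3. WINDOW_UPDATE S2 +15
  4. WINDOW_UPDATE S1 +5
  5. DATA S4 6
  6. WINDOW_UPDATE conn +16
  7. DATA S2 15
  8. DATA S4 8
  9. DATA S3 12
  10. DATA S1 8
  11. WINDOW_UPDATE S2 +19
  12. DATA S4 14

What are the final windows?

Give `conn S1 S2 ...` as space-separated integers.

Answer: -43 19 51 -8 -6

Derivation:
Op 1: conn=22 S1=22 S2=32 S3=22 S4=22 blocked=[]
Op 2: conn=4 S1=22 S2=32 S3=4 S4=22 blocked=[]
Op 3: conn=4 S1=22 S2=47 S3=4 S4=22 blocked=[]
Op 4: conn=4 S1=27 S2=47 S3=4 S4=22 blocked=[]
Op 5: conn=-2 S1=27 S2=47 S3=4 S4=16 blocked=[1, 2, 3, 4]
Op 6: conn=14 S1=27 S2=47 S3=4 S4=16 blocked=[]
Op 7: conn=-1 S1=27 S2=32 S3=4 S4=16 blocked=[1, 2, 3, 4]
Op 8: conn=-9 S1=27 S2=32 S3=4 S4=8 blocked=[1, 2, 3, 4]
Op 9: conn=-21 S1=27 S2=32 S3=-8 S4=8 blocked=[1, 2, 3, 4]
Op 10: conn=-29 S1=19 S2=32 S3=-8 S4=8 blocked=[1, 2, 3, 4]
Op 11: conn=-29 S1=19 S2=51 S3=-8 S4=8 blocked=[1, 2, 3, 4]
Op 12: conn=-43 S1=19 S2=51 S3=-8 S4=-6 blocked=[1, 2, 3, 4]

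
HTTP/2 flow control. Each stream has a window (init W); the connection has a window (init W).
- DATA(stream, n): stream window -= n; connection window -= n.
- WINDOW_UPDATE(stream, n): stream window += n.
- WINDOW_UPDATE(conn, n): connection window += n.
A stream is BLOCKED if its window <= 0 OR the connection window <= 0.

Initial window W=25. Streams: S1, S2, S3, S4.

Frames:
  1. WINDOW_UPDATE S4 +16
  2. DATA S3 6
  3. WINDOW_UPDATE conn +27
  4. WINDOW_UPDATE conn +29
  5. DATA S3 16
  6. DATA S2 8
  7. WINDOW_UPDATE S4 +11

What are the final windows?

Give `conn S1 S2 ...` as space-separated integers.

Answer: 51 25 17 3 52

Derivation:
Op 1: conn=25 S1=25 S2=25 S3=25 S4=41 blocked=[]
Op 2: conn=19 S1=25 S2=25 S3=19 S4=41 blocked=[]
Op 3: conn=46 S1=25 S2=25 S3=19 S4=41 blocked=[]
Op 4: conn=75 S1=25 S2=25 S3=19 S4=41 blocked=[]
Op 5: conn=59 S1=25 S2=25 S3=3 S4=41 blocked=[]
Op 6: conn=51 S1=25 S2=17 S3=3 S4=41 blocked=[]
Op 7: conn=51 S1=25 S2=17 S3=3 S4=52 blocked=[]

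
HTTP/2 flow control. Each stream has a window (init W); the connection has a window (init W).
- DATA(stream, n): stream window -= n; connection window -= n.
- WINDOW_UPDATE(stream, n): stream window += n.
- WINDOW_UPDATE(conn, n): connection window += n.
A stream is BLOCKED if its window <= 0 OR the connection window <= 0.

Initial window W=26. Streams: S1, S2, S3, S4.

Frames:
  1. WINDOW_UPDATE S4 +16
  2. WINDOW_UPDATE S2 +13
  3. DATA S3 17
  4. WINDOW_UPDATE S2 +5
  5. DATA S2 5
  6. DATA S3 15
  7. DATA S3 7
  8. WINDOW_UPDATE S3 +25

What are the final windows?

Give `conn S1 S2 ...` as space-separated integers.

Answer: -18 26 39 12 42

Derivation:
Op 1: conn=26 S1=26 S2=26 S3=26 S4=42 blocked=[]
Op 2: conn=26 S1=26 S2=39 S3=26 S4=42 blocked=[]
Op 3: conn=9 S1=26 S2=39 S3=9 S4=42 blocked=[]
Op 4: conn=9 S1=26 S2=44 S3=9 S4=42 blocked=[]
Op 5: conn=4 S1=26 S2=39 S3=9 S4=42 blocked=[]
Op 6: conn=-11 S1=26 S2=39 S3=-6 S4=42 blocked=[1, 2, 3, 4]
Op 7: conn=-18 S1=26 S2=39 S3=-13 S4=42 blocked=[1, 2, 3, 4]
Op 8: conn=-18 S1=26 S2=39 S3=12 S4=42 blocked=[1, 2, 3, 4]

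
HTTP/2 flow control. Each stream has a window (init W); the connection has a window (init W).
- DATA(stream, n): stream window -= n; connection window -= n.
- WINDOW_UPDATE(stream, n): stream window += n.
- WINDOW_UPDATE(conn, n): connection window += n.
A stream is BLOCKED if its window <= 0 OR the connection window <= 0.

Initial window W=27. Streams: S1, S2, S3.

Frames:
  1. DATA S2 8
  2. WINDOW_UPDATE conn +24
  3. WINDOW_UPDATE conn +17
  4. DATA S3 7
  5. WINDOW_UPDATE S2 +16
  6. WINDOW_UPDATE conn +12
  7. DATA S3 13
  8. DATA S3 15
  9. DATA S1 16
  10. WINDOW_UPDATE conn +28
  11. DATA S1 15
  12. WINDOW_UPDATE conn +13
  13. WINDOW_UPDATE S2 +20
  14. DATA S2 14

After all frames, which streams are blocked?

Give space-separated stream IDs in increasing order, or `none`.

Answer: S1 S3

Derivation:
Op 1: conn=19 S1=27 S2=19 S3=27 blocked=[]
Op 2: conn=43 S1=27 S2=19 S3=27 blocked=[]
Op 3: conn=60 S1=27 S2=19 S3=27 blocked=[]
Op 4: conn=53 S1=27 S2=19 S3=20 blocked=[]
Op 5: conn=53 S1=27 S2=35 S3=20 blocked=[]
Op 6: conn=65 S1=27 S2=35 S3=20 blocked=[]
Op 7: conn=52 S1=27 S2=35 S3=7 blocked=[]
Op 8: conn=37 S1=27 S2=35 S3=-8 blocked=[3]
Op 9: conn=21 S1=11 S2=35 S3=-8 blocked=[3]
Op 10: conn=49 S1=11 S2=35 S3=-8 blocked=[3]
Op 11: conn=34 S1=-4 S2=35 S3=-8 blocked=[1, 3]
Op 12: conn=47 S1=-4 S2=35 S3=-8 blocked=[1, 3]
Op 13: conn=47 S1=-4 S2=55 S3=-8 blocked=[1, 3]
Op 14: conn=33 S1=-4 S2=41 S3=-8 blocked=[1, 3]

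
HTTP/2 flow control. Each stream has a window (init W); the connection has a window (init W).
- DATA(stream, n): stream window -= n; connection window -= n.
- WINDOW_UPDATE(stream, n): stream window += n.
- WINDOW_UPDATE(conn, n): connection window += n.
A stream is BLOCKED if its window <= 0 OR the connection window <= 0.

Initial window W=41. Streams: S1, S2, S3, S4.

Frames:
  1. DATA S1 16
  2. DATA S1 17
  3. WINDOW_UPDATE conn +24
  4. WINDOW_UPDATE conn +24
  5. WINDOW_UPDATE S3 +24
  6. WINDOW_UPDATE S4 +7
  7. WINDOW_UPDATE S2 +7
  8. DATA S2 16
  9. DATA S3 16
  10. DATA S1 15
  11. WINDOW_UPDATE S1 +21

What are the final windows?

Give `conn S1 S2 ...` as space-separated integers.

Op 1: conn=25 S1=25 S2=41 S3=41 S4=41 blocked=[]
Op 2: conn=8 S1=8 S2=41 S3=41 S4=41 blocked=[]
Op 3: conn=32 S1=8 S2=41 S3=41 S4=41 blocked=[]
Op 4: conn=56 S1=8 S2=41 S3=41 S4=41 blocked=[]
Op 5: conn=56 S1=8 S2=41 S3=65 S4=41 blocked=[]
Op 6: conn=56 S1=8 S2=41 S3=65 S4=48 blocked=[]
Op 7: conn=56 S1=8 S2=48 S3=65 S4=48 blocked=[]
Op 8: conn=40 S1=8 S2=32 S3=65 S4=48 blocked=[]
Op 9: conn=24 S1=8 S2=32 S3=49 S4=48 blocked=[]
Op 10: conn=9 S1=-7 S2=32 S3=49 S4=48 blocked=[1]
Op 11: conn=9 S1=14 S2=32 S3=49 S4=48 blocked=[]

Answer: 9 14 32 49 48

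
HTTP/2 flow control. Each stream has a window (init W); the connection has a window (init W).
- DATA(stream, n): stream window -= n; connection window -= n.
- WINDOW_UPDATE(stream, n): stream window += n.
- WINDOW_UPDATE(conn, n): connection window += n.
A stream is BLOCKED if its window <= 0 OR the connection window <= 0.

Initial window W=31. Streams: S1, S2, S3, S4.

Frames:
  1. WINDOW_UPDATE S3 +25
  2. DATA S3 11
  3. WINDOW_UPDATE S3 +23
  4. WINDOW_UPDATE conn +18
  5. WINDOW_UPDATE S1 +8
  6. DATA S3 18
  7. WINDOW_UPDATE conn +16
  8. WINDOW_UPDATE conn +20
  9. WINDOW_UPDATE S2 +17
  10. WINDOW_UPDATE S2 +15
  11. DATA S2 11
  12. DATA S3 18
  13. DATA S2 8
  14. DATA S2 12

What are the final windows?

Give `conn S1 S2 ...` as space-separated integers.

Answer: 7 39 32 32 31

Derivation:
Op 1: conn=31 S1=31 S2=31 S3=56 S4=31 blocked=[]
Op 2: conn=20 S1=31 S2=31 S3=45 S4=31 blocked=[]
Op 3: conn=20 S1=31 S2=31 S3=68 S4=31 blocked=[]
Op 4: conn=38 S1=31 S2=31 S3=68 S4=31 blocked=[]
Op 5: conn=38 S1=39 S2=31 S3=68 S4=31 blocked=[]
Op 6: conn=20 S1=39 S2=31 S3=50 S4=31 blocked=[]
Op 7: conn=36 S1=39 S2=31 S3=50 S4=31 blocked=[]
Op 8: conn=56 S1=39 S2=31 S3=50 S4=31 blocked=[]
Op 9: conn=56 S1=39 S2=48 S3=50 S4=31 blocked=[]
Op 10: conn=56 S1=39 S2=63 S3=50 S4=31 blocked=[]
Op 11: conn=45 S1=39 S2=52 S3=50 S4=31 blocked=[]
Op 12: conn=27 S1=39 S2=52 S3=32 S4=31 blocked=[]
Op 13: conn=19 S1=39 S2=44 S3=32 S4=31 blocked=[]
Op 14: conn=7 S1=39 S2=32 S3=32 S4=31 blocked=[]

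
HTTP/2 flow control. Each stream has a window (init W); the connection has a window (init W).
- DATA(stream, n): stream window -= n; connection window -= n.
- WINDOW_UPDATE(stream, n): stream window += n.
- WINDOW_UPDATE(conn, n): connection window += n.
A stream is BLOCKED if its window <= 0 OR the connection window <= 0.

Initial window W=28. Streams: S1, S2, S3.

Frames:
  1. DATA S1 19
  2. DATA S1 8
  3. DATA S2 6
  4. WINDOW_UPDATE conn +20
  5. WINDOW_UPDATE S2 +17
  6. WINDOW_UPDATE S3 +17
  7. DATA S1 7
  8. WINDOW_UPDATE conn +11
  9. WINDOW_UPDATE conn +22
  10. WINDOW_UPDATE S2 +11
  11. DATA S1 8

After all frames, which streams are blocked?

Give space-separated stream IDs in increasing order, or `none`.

Op 1: conn=9 S1=9 S2=28 S3=28 blocked=[]
Op 2: conn=1 S1=1 S2=28 S3=28 blocked=[]
Op 3: conn=-5 S1=1 S2=22 S3=28 blocked=[1, 2, 3]
Op 4: conn=15 S1=1 S2=22 S3=28 blocked=[]
Op 5: conn=15 S1=1 S2=39 S3=28 blocked=[]
Op 6: conn=15 S1=1 S2=39 S3=45 blocked=[]
Op 7: conn=8 S1=-6 S2=39 S3=45 blocked=[1]
Op 8: conn=19 S1=-6 S2=39 S3=45 blocked=[1]
Op 9: conn=41 S1=-6 S2=39 S3=45 blocked=[1]
Op 10: conn=41 S1=-6 S2=50 S3=45 blocked=[1]
Op 11: conn=33 S1=-14 S2=50 S3=45 blocked=[1]

Answer: S1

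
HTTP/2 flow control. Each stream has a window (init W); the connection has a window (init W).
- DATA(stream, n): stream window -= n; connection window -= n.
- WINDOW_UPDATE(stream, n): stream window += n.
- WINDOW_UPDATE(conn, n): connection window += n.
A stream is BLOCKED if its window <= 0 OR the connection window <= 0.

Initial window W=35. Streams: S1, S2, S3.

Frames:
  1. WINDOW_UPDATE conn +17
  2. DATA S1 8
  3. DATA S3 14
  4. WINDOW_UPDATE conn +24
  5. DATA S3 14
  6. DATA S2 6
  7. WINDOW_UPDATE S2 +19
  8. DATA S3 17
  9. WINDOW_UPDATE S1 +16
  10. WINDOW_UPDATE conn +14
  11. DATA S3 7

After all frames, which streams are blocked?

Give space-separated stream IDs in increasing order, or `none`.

Op 1: conn=52 S1=35 S2=35 S3=35 blocked=[]
Op 2: conn=44 S1=27 S2=35 S3=35 blocked=[]
Op 3: conn=30 S1=27 S2=35 S3=21 blocked=[]
Op 4: conn=54 S1=27 S2=35 S3=21 blocked=[]
Op 5: conn=40 S1=27 S2=35 S3=7 blocked=[]
Op 6: conn=34 S1=27 S2=29 S3=7 blocked=[]
Op 7: conn=34 S1=27 S2=48 S3=7 blocked=[]
Op 8: conn=17 S1=27 S2=48 S3=-10 blocked=[3]
Op 9: conn=17 S1=43 S2=48 S3=-10 blocked=[3]
Op 10: conn=31 S1=43 S2=48 S3=-10 blocked=[3]
Op 11: conn=24 S1=43 S2=48 S3=-17 blocked=[3]

Answer: S3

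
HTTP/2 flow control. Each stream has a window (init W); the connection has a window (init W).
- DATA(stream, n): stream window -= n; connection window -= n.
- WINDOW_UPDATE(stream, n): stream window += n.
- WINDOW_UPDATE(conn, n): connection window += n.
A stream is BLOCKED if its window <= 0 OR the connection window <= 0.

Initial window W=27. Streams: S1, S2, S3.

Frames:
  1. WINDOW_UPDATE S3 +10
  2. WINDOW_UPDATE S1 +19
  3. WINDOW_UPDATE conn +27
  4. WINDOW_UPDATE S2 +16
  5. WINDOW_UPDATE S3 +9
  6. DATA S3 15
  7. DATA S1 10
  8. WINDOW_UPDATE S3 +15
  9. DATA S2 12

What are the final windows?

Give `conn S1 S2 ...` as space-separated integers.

Answer: 17 36 31 46

Derivation:
Op 1: conn=27 S1=27 S2=27 S3=37 blocked=[]
Op 2: conn=27 S1=46 S2=27 S3=37 blocked=[]
Op 3: conn=54 S1=46 S2=27 S3=37 blocked=[]
Op 4: conn=54 S1=46 S2=43 S3=37 blocked=[]
Op 5: conn=54 S1=46 S2=43 S3=46 blocked=[]
Op 6: conn=39 S1=46 S2=43 S3=31 blocked=[]
Op 7: conn=29 S1=36 S2=43 S3=31 blocked=[]
Op 8: conn=29 S1=36 S2=43 S3=46 blocked=[]
Op 9: conn=17 S1=36 S2=31 S3=46 blocked=[]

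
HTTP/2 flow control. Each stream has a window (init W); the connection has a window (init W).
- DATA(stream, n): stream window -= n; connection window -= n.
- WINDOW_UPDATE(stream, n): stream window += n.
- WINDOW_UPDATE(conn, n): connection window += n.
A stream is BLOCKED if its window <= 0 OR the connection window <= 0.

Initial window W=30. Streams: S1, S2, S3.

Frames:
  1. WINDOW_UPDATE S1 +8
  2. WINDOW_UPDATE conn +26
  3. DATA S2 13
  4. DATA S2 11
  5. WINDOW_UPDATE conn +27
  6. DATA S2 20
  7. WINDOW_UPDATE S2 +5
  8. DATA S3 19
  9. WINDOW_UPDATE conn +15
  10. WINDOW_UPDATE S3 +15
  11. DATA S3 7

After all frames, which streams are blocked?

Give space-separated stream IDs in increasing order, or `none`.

Op 1: conn=30 S1=38 S2=30 S3=30 blocked=[]
Op 2: conn=56 S1=38 S2=30 S3=30 blocked=[]
Op 3: conn=43 S1=38 S2=17 S3=30 blocked=[]
Op 4: conn=32 S1=38 S2=6 S3=30 blocked=[]
Op 5: conn=59 S1=38 S2=6 S3=30 blocked=[]
Op 6: conn=39 S1=38 S2=-14 S3=30 blocked=[2]
Op 7: conn=39 S1=38 S2=-9 S3=30 blocked=[2]
Op 8: conn=20 S1=38 S2=-9 S3=11 blocked=[2]
Op 9: conn=35 S1=38 S2=-9 S3=11 blocked=[2]
Op 10: conn=35 S1=38 S2=-9 S3=26 blocked=[2]
Op 11: conn=28 S1=38 S2=-9 S3=19 blocked=[2]

Answer: S2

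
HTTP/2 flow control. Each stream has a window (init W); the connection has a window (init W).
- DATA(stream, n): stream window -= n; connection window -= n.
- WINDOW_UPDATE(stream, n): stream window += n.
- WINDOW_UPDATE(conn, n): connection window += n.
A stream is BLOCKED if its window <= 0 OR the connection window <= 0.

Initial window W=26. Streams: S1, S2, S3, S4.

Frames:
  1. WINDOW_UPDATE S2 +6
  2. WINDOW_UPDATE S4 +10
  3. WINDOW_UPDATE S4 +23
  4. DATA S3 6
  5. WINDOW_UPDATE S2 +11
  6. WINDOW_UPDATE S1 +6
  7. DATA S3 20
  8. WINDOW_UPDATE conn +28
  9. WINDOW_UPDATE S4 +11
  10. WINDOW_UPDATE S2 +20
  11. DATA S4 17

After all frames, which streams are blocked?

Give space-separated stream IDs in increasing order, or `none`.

Answer: S3

Derivation:
Op 1: conn=26 S1=26 S2=32 S3=26 S4=26 blocked=[]
Op 2: conn=26 S1=26 S2=32 S3=26 S4=36 blocked=[]
Op 3: conn=26 S1=26 S2=32 S3=26 S4=59 blocked=[]
Op 4: conn=20 S1=26 S2=32 S3=20 S4=59 blocked=[]
Op 5: conn=20 S1=26 S2=43 S3=20 S4=59 blocked=[]
Op 6: conn=20 S1=32 S2=43 S3=20 S4=59 blocked=[]
Op 7: conn=0 S1=32 S2=43 S3=0 S4=59 blocked=[1, 2, 3, 4]
Op 8: conn=28 S1=32 S2=43 S3=0 S4=59 blocked=[3]
Op 9: conn=28 S1=32 S2=43 S3=0 S4=70 blocked=[3]
Op 10: conn=28 S1=32 S2=63 S3=0 S4=70 blocked=[3]
Op 11: conn=11 S1=32 S2=63 S3=0 S4=53 blocked=[3]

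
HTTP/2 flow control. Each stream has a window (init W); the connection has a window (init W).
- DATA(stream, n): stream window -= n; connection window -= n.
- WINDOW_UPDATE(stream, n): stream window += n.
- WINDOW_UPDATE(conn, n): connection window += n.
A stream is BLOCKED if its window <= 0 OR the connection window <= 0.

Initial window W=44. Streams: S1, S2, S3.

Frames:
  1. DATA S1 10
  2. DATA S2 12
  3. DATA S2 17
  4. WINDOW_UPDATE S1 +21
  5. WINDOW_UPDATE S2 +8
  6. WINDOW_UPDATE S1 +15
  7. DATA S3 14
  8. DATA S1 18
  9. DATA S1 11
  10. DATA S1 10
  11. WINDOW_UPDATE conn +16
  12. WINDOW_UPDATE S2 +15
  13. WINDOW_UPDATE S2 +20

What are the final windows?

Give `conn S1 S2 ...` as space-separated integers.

Answer: -32 31 58 30

Derivation:
Op 1: conn=34 S1=34 S2=44 S3=44 blocked=[]
Op 2: conn=22 S1=34 S2=32 S3=44 blocked=[]
Op 3: conn=5 S1=34 S2=15 S3=44 blocked=[]
Op 4: conn=5 S1=55 S2=15 S3=44 blocked=[]
Op 5: conn=5 S1=55 S2=23 S3=44 blocked=[]
Op 6: conn=5 S1=70 S2=23 S3=44 blocked=[]
Op 7: conn=-9 S1=70 S2=23 S3=30 blocked=[1, 2, 3]
Op 8: conn=-27 S1=52 S2=23 S3=30 blocked=[1, 2, 3]
Op 9: conn=-38 S1=41 S2=23 S3=30 blocked=[1, 2, 3]
Op 10: conn=-48 S1=31 S2=23 S3=30 blocked=[1, 2, 3]
Op 11: conn=-32 S1=31 S2=23 S3=30 blocked=[1, 2, 3]
Op 12: conn=-32 S1=31 S2=38 S3=30 blocked=[1, 2, 3]
Op 13: conn=-32 S1=31 S2=58 S3=30 blocked=[1, 2, 3]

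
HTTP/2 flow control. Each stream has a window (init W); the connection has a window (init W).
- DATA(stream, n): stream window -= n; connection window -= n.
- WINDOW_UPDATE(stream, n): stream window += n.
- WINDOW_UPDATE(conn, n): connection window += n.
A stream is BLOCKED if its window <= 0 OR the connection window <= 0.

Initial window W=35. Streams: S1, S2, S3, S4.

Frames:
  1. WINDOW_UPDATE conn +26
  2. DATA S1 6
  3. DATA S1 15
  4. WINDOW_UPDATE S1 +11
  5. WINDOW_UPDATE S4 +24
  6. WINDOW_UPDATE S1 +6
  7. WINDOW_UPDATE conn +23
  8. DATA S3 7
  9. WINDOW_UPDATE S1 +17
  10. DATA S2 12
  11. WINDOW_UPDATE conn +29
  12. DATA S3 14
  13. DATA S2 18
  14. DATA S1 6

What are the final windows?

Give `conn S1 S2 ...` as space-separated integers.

Answer: 35 42 5 14 59

Derivation:
Op 1: conn=61 S1=35 S2=35 S3=35 S4=35 blocked=[]
Op 2: conn=55 S1=29 S2=35 S3=35 S4=35 blocked=[]
Op 3: conn=40 S1=14 S2=35 S3=35 S4=35 blocked=[]
Op 4: conn=40 S1=25 S2=35 S3=35 S4=35 blocked=[]
Op 5: conn=40 S1=25 S2=35 S3=35 S4=59 blocked=[]
Op 6: conn=40 S1=31 S2=35 S3=35 S4=59 blocked=[]
Op 7: conn=63 S1=31 S2=35 S3=35 S4=59 blocked=[]
Op 8: conn=56 S1=31 S2=35 S3=28 S4=59 blocked=[]
Op 9: conn=56 S1=48 S2=35 S3=28 S4=59 blocked=[]
Op 10: conn=44 S1=48 S2=23 S3=28 S4=59 blocked=[]
Op 11: conn=73 S1=48 S2=23 S3=28 S4=59 blocked=[]
Op 12: conn=59 S1=48 S2=23 S3=14 S4=59 blocked=[]
Op 13: conn=41 S1=48 S2=5 S3=14 S4=59 blocked=[]
Op 14: conn=35 S1=42 S2=5 S3=14 S4=59 blocked=[]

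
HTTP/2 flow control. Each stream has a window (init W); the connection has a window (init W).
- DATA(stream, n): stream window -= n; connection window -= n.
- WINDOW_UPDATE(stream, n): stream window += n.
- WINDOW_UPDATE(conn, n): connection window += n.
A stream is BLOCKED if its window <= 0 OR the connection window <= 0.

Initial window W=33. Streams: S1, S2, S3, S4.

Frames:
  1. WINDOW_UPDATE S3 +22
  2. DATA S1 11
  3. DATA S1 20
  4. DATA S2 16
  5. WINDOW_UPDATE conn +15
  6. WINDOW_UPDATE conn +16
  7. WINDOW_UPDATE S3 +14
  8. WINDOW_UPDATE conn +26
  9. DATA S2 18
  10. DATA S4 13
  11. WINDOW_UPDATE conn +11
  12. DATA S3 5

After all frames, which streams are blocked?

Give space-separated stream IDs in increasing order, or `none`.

Op 1: conn=33 S1=33 S2=33 S3=55 S4=33 blocked=[]
Op 2: conn=22 S1=22 S2=33 S3=55 S4=33 blocked=[]
Op 3: conn=2 S1=2 S2=33 S3=55 S4=33 blocked=[]
Op 4: conn=-14 S1=2 S2=17 S3=55 S4=33 blocked=[1, 2, 3, 4]
Op 5: conn=1 S1=2 S2=17 S3=55 S4=33 blocked=[]
Op 6: conn=17 S1=2 S2=17 S3=55 S4=33 blocked=[]
Op 7: conn=17 S1=2 S2=17 S3=69 S4=33 blocked=[]
Op 8: conn=43 S1=2 S2=17 S3=69 S4=33 blocked=[]
Op 9: conn=25 S1=2 S2=-1 S3=69 S4=33 blocked=[2]
Op 10: conn=12 S1=2 S2=-1 S3=69 S4=20 blocked=[2]
Op 11: conn=23 S1=2 S2=-1 S3=69 S4=20 blocked=[2]
Op 12: conn=18 S1=2 S2=-1 S3=64 S4=20 blocked=[2]

Answer: S2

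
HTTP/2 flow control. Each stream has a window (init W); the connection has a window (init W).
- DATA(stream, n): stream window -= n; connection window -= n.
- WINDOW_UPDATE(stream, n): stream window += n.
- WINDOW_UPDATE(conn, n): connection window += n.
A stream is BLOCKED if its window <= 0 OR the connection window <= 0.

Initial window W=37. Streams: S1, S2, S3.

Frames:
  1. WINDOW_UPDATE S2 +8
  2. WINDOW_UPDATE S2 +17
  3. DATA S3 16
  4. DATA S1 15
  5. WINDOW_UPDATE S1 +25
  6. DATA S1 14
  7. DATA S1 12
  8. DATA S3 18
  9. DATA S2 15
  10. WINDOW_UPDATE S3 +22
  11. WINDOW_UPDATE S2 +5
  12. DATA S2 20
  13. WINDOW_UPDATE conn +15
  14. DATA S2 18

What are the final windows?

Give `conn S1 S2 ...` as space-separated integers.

Answer: -76 21 14 25

Derivation:
Op 1: conn=37 S1=37 S2=45 S3=37 blocked=[]
Op 2: conn=37 S1=37 S2=62 S3=37 blocked=[]
Op 3: conn=21 S1=37 S2=62 S3=21 blocked=[]
Op 4: conn=6 S1=22 S2=62 S3=21 blocked=[]
Op 5: conn=6 S1=47 S2=62 S3=21 blocked=[]
Op 6: conn=-8 S1=33 S2=62 S3=21 blocked=[1, 2, 3]
Op 7: conn=-20 S1=21 S2=62 S3=21 blocked=[1, 2, 3]
Op 8: conn=-38 S1=21 S2=62 S3=3 blocked=[1, 2, 3]
Op 9: conn=-53 S1=21 S2=47 S3=3 blocked=[1, 2, 3]
Op 10: conn=-53 S1=21 S2=47 S3=25 blocked=[1, 2, 3]
Op 11: conn=-53 S1=21 S2=52 S3=25 blocked=[1, 2, 3]
Op 12: conn=-73 S1=21 S2=32 S3=25 blocked=[1, 2, 3]
Op 13: conn=-58 S1=21 S2=32 S3=25 blocked=[1, 2, 3]
Op 14: conn=-76 S1=21 S2=14 S3=25 blocked=[1, 2, 3]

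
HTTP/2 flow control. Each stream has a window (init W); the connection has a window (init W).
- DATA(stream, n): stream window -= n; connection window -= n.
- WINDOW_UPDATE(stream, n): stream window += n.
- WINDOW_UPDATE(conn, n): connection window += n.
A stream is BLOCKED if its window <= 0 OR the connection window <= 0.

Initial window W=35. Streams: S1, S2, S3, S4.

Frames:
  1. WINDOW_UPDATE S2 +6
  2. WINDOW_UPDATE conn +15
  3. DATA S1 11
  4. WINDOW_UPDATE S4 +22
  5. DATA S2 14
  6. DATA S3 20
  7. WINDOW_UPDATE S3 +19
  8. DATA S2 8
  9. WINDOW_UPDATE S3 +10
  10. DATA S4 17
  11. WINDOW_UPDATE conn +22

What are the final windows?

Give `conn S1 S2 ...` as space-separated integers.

Op 1: conn=35 S1=35 S2=41 S3=35 S4=35 blocked=[]
Op 2: conn=50 S1=35 S2=41 S3=35 S4=35 blocked=[]
Op 3: conn=39 S1=24 S2=41 S3=35 S4=35 blocked=[]
Op 4: conn=39 S1=24 S2=41 S3=35 S4=57 blocked=[]
Op 5: conn=25 S1=24 S2=27 S3=35 S4=57 blocked=[]
Op 6: conn=5 S1=24 S2=27 S3=15 S4=57 blocked=[]
Op 7: conn=5 S1=24 S2=27 S3=34 S4=57 blocked=[]
Op 8: conn=-3 S1=24 S2=19 S3=34 S4=57 blocked=[1, 2, 3, 4]
Op 9: conn=-3 S1=24 S2=19 S3=44 S4=57 blocked=[1, 2, 3, 4]
Op 10: conn=-20 S1=24 S2=19 S3=44 S4=40 blocked=[1, 2, 3, 4]
Op 11: conn=2 S1=24 S2=19 S3=44 S4=40 blocked=[]

Answer: 2 24 19 44 40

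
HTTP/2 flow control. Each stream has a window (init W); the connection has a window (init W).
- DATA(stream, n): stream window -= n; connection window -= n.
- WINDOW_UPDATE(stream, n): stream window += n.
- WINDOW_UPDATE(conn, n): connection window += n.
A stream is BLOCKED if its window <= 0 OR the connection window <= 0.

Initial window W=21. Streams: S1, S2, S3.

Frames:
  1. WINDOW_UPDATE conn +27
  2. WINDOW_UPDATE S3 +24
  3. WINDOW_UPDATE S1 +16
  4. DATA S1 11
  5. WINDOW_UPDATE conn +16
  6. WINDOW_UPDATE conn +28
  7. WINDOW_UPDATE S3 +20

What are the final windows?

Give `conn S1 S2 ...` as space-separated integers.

Answer: 81 26 21 65

Derivation:
Op 1: conn=48 S1=21 S2=21 S3=21 blocked=[]
Op 2: conn=48 S1=21 S2=21 S3=45 blocked=[]
Op 3: conn=48 S1=37 S2=21 S3=45 blocked=[]
Op 4: conn=37 S1=26 S2=21 S3=45 blocked=[]
Op 5: conn=53 S1=26 S2=21 S3=45 blocked=[]
Op 6: conn=81 S1=26 S2=21 S3=45 blocked=[]
Op 7: conn=81 S1=26 S2=21 S3=65 blocked=[]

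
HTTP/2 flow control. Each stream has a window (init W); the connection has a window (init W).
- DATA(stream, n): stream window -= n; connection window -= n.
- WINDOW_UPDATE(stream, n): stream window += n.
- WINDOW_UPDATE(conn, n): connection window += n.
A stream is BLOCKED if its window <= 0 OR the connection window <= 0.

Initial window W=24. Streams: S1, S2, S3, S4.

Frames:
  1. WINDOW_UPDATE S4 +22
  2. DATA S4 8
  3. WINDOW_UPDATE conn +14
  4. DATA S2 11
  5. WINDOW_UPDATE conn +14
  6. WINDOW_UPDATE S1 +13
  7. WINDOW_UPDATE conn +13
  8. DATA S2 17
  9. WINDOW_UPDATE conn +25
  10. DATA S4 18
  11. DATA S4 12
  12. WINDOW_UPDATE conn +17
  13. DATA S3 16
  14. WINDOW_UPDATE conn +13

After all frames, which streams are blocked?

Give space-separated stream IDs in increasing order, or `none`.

Op 1: conn=24 S1=24 S2=24 S3=24 S4=46 blocked=[]
Op 2: conn=16 S1=24 S2=24 S3=24 S4=38 blocked=[]
Op 3: conn=30 S1=24 S2=24 S3=24 S4=38 blocked=[]
Op 4: conn=19 S1=24 S2=13 S3=24 S4=38 blocked=[]
Op 5: conn=33 S1=24 S2=13 S3=24 S4=38 blocked=[]
Op 6: conn=33 S1=37 S2=13 S3=24 S4=38 blocked=[]
Op 7: conn=46 S1=37 S2=13 S3=24 S4=38 blocked=[]
Op 8: conn=29 S1=37 S2=-4 S3=24 S4=38 blocked=[2]
Op 9: conn=54 S1=37 S2=-4 S3=24 S4=38 blocked=[2]
Op 10: conn=36 S1=37 S2=-4 S3=24 S4=20 blocked=[2]
Op 11: conn=24 S1=37 S2=-4 S3=24 S4=8 blocked=[2]
Op 12: conn=41 S1=37 S2=-4 S3=24 S4=8 blocked=[2]
Op 13: conn=25 S1=37 S2=-4 S3=8 S4=8 blocked=[2]
Op 14: conn=38 S1=37 S2=-4 S3=8 S4=8 blocked=[2]

Answer: S2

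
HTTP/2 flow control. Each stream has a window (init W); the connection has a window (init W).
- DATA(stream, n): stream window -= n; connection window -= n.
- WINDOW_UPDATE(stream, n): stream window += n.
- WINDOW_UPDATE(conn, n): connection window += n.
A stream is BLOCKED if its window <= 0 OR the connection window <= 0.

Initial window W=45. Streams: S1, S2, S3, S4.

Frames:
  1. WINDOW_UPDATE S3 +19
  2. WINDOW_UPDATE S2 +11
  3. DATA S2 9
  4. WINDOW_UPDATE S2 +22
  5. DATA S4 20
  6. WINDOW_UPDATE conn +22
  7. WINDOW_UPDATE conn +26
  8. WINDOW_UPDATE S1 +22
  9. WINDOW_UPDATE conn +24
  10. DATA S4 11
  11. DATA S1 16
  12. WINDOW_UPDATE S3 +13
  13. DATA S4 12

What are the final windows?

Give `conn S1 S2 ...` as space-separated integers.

Op 1: conn=45 S1=45 S2=45 S3=64 S4=45 blocked=[]
Op 2: conn=45 S1=45 S2=56 S3=64 S4=45 blocked=[]
Op 3: conn=36 S1=45 S2=47 S3=64 S4=45 blocked=[]
Op 4: conn=36 S1=45 S2=69 S3=64 S4=45 blocked=[]
Op 5: conn=16 S1=45 S2=69 S3=64 S4=25 blocked=[]
Op 6: conn=38 S1=45 S2=69 S3=64 S4=25 blocked=[]
Op 7: conn=64 S1=45 S2=69 S3=64 S4=25 blocked=[]
Op 8: conn=64 S1=67 S2=69 S3=64 S4=25 blocked=[]
Op 9: conn=88 S1=67 S2=69 S3=64 S4=25 blocked=[]
Op 10: conn=77 S1=67 S2=69 S3=64 S4=14 blocked=[]
Op 11: conn=61 S1=51 S2=69 S3=64 S4=14 blocked=[]
Op 12: conn=61 S1=51 S2=69 S3=77 S4=14 blocked=[]
Op 13: conn=49 S1=51 S2=69 S3=77 S4=2 blocked=[]

Answer: 49 51 69 77 2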